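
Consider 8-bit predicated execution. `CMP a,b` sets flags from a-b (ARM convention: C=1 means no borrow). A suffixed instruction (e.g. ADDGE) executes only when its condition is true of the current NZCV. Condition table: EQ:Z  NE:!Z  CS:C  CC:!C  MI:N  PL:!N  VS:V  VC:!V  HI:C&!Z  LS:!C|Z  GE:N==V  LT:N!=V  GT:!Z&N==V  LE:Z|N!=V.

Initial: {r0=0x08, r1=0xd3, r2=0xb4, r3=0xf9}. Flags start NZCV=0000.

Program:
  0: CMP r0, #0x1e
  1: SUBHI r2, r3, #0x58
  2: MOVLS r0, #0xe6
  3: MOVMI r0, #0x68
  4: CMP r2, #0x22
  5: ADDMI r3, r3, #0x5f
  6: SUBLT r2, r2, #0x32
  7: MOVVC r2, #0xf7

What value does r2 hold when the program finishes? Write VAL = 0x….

[0] flags=1000 → (cmp)
[1] flags=1000 HI?F → skip
[2] flags=1000 LS?T → r0=0xe6
[3] flags=1000 MI?T → r0=0x68
[4] flags=1010 → (cmp)
[5] flags=1010 MI?T → r3=0x58
[6] flags=1010 LT?T → r2=0x82
[7] flags=1010 VC?T → r2=0xf7

VAL = 0xf7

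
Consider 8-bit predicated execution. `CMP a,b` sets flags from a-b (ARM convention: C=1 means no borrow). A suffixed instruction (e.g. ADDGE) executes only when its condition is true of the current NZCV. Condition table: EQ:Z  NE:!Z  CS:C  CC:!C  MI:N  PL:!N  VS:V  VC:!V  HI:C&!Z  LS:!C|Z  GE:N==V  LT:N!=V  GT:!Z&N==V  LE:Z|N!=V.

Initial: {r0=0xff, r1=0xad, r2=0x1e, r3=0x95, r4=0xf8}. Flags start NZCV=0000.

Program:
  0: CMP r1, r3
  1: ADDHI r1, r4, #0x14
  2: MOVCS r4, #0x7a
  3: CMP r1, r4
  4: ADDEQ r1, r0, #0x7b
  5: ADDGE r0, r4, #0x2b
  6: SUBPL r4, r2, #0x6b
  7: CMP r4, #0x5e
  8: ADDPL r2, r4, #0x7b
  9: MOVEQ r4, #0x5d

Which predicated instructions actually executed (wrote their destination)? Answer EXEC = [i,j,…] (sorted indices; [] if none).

EXEC = [1,2,8]

0: ✓ CMP  NZCV=0010
1: ✓ ADDHI  r1←0x0c
2: ✓ MOVCS  r4←0x7a
3: ✓ CMP  NZCV=1000
4: · ADDEQ
5: · ADDGE
6: · SUBPL
7: ✓ CMP  NZCV=0010
8: ✓ ADDPL  r2←0xf5
9: · MOVEQ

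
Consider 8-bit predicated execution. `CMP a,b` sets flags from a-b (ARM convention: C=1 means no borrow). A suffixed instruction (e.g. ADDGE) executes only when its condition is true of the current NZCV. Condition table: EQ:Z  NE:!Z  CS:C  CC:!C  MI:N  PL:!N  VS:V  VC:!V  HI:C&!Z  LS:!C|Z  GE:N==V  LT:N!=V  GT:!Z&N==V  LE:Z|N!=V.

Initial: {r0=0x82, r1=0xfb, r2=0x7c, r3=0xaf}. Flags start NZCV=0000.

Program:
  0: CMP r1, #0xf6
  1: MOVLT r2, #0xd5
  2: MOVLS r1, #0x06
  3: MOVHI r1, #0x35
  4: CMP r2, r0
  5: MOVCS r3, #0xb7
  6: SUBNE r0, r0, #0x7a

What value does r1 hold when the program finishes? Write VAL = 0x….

VAL = 0x35

[0] flags=0010 → (cmp)
[1] flags=0010 LT?F → skip
[2] flags=0010 LS?F → skip
[3] flags=0010 HI?T → r1=0x35
[4] flags=1001 → (cmp)
[5] flags=1001 CS?F → skip
[6] flags=1001 NE?T → r0=0x08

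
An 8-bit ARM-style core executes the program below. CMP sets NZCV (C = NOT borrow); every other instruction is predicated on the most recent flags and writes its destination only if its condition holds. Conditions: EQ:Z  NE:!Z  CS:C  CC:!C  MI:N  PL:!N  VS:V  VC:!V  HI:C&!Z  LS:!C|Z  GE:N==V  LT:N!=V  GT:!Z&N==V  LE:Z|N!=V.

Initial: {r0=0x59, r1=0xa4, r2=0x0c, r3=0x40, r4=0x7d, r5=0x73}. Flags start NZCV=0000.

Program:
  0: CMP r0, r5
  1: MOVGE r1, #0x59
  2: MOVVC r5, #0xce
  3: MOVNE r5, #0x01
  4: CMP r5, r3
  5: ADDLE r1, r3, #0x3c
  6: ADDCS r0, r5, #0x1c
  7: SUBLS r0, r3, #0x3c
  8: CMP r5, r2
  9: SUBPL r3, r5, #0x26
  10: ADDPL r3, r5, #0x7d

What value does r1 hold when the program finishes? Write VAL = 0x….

VAL = 0x7c

[0] flags=1000 → (cmp)
[1] flags=1000 GE?F → skip
[2] flags=1000 VC?T → r5=0xce
[3] flags=1000 NE?T → r5=0x01
[4] flags=1000 → (cmp)
[5] flags=1000 LE?T → r1=0x7c
[6] flags=1000 CS?F → skip
[7] flags=1000 LS?T → r0=0x04
[8] flags=1000 → (cmp)
[9] flags=1000 PL?F → skip
[10] flags=1000 PL?F → skip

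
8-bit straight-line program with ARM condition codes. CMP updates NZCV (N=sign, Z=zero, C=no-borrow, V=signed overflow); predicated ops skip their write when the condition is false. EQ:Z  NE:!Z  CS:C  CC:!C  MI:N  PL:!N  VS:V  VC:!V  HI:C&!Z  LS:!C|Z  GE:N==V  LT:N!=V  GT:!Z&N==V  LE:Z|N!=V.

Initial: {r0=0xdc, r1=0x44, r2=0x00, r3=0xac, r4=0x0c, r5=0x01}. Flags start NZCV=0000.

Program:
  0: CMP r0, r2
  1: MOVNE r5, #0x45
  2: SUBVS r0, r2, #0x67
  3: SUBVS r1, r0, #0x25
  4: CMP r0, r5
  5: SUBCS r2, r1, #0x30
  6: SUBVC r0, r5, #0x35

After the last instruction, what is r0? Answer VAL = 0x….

VAL = 0x10

[0] flags=1010 → (cmp)
[1] flags=1010 NE?T → r5=0x45
[2] flags=1010 VS?F → skip
[3] flags=1010 VS?F → skip
[4] flags=1010 → (cmp)
[5] flags=1010 CS?T → r2=0x14
[6] flags=1010 VC?T → r0=0x10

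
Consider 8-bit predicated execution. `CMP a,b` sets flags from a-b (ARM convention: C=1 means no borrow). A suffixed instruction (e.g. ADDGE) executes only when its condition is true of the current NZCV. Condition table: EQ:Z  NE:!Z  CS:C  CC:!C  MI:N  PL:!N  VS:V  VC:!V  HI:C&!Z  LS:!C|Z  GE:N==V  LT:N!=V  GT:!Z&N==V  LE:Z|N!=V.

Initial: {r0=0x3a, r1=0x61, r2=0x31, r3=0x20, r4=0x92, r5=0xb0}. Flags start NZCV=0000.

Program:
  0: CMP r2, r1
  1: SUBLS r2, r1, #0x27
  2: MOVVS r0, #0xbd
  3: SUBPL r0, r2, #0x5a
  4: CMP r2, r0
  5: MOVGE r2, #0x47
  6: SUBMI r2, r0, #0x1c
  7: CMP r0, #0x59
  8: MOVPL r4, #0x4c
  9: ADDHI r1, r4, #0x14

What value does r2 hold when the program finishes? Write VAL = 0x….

VAL = 0x47

[0] flags=1000 → (cmp)
[1] flags=1000 LS?T → r2=0x3a
[2] flags=1000 VS?F → skip
[3] flags=1000 PL?F → skip
[4] flags=0110 → (cmp)
[5] flags=0110 GE?T → r2=0x47
[6] flags=0110 MI?F → skip
[7] flags=1000 → (cmp)
[8] flags=1000 PL?F → skip
[9] flags=1000 HI?F → skip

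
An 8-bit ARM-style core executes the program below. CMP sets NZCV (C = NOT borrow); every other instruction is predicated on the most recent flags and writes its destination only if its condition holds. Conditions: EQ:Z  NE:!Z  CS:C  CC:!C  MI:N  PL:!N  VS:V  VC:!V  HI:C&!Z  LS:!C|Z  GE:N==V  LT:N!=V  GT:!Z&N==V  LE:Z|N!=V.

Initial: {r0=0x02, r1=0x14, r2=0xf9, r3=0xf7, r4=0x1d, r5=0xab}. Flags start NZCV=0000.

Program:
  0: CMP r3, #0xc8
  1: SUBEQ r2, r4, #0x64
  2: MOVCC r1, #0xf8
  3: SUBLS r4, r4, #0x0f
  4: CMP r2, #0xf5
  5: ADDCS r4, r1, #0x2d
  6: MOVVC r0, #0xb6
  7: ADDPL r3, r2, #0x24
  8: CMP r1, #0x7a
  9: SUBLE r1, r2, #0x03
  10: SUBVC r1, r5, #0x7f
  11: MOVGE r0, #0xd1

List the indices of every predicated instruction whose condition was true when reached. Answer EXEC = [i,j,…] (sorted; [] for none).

[0] flags=0010 → (cmp)
[1] flags=0010 EQ?F → skip
[2] flags=0010 CC?F → skip
[3] flags=0010 LS?F → skip
[4] flags=0010 → (cmp)
[5] flags=0010 CS?T → r4=0x41
[6] flags=0010 VC?T → r0=0xb6
[7] flags=0010 PL?T → r3=0x1d
[8] flags=1000 → (cmp)
[9] flags=1000 LE?T → r1=0xf6
[10] flags=1000 VC?T → r1=0x2c
[11] flags=1000 GE?F → skip

EXEC = [5,6,7,9,10]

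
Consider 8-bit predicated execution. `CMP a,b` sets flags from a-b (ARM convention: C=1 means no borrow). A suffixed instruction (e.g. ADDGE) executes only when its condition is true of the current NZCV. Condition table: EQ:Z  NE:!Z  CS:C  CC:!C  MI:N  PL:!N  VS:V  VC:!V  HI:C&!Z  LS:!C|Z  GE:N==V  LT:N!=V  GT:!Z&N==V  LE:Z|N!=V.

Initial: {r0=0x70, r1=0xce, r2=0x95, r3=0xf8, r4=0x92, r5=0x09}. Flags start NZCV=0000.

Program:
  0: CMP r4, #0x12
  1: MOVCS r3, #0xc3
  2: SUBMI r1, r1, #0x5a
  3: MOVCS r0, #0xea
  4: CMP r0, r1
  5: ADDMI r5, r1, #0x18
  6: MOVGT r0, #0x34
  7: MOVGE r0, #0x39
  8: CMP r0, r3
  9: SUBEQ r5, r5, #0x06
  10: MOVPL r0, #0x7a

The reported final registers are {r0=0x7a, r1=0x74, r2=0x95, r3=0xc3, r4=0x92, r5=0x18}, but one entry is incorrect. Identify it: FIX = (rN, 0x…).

[0] flags=1010 → (cmp)
[1] flags=1010 CS?T → r3=0xc3
[2] flags=1010 MI?T → r1=0x74
[3] flags=1010 CS?T → r0=0xea
[4] flags=0011 → (cmp)
[5] flags=0011 MI?F → skip
[6] flags=0011 GT?F → skip
[7] flags=0011 GE?F → skip
[8] flags=0010 → (cmp)
[9] flags=0010 EQ?F → skip
[10] flags=0010 PL?T → r0=0x7a

FIX = (r5, 0x09)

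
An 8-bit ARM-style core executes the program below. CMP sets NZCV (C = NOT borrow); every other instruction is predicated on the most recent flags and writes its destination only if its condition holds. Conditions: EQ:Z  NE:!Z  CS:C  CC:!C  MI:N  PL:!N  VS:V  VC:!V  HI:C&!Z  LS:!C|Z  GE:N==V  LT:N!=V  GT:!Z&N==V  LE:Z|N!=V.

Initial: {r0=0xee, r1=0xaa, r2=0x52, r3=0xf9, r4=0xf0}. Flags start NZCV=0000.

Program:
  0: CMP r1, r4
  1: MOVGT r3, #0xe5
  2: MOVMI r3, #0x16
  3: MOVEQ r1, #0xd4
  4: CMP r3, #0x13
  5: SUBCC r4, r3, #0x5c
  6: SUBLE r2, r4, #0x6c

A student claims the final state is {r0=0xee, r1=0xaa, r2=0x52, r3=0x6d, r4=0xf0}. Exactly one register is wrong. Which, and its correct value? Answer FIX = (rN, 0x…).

[0] flags=1000 → (cmp)
[1] flags=1000 GT?F → skip
[2] flags=1000 MI?T → r3=0x16
[3] flags=1000 EQ?F → skip
[4] flags=0010 → (cmp)
[5] flags=0010 CC?F → skip
[6] flags=0010 LE?F → skip

FIX = (r3, 0x16)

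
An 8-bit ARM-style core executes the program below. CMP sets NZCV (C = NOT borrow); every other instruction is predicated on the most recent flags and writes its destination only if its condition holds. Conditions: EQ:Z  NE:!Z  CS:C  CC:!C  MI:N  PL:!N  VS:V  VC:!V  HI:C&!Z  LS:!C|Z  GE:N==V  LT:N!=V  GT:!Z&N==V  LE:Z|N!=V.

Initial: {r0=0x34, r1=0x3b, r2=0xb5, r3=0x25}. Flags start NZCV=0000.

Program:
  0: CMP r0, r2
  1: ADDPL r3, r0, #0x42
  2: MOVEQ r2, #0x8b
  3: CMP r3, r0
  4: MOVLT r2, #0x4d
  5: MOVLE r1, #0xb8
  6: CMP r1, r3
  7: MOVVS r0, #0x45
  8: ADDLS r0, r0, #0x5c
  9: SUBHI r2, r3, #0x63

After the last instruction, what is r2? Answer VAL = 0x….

[0] flags=0000 → (cmp)
[1] flags=0000 PL?T → r3=0x76
[2] flags=0000 EQ?F → skip
[3] flags=0010 → (cmp)
[4] flags=0010 LT?F → skip
[5] flags=0010 LE?F → skip
[6] flags=1000 → (cmp)
[7] flags=1000 VS?F → skip
[8] flags=1000 LS?T → r0=0x90
[9] flags=1000 HI?F → skip

VAL = 0xb5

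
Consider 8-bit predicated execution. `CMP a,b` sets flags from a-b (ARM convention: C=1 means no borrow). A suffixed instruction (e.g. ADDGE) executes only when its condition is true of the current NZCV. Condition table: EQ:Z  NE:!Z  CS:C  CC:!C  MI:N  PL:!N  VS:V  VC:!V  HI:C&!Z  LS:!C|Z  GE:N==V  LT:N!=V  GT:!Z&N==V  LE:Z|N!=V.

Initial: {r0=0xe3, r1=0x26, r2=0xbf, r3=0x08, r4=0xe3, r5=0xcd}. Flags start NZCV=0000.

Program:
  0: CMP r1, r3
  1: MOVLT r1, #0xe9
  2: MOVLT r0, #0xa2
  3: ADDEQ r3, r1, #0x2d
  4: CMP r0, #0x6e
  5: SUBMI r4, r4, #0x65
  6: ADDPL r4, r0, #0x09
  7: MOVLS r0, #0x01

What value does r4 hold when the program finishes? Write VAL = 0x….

VAL = 0xec

[0] flags=0010 → (cmp)
[1] flags=0010 LT?F → skip
[2] flags=0010 LT?F → skip
[3] flags=0010 EQ?F → skip
[4] flags=0011 → (cmp)
[5] flags=0011 MI?F → skip
[6] flags=0011 PL?T → r4=0xec
[7] flags=0011 LS?F → skip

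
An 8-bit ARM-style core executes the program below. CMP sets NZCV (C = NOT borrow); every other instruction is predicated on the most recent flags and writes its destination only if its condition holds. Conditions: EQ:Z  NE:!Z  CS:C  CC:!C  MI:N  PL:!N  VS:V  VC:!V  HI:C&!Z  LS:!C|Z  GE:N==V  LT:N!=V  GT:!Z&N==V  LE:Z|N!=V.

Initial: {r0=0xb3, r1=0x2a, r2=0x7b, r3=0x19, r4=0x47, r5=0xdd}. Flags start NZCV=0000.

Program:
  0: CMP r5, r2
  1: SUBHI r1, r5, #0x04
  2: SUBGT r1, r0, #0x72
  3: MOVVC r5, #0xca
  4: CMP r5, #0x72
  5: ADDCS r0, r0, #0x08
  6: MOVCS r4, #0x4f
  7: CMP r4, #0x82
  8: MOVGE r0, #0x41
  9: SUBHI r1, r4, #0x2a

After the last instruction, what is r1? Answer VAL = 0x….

[0] flags=0011 → (cmp)
[1] flags=0011 HI?T → r1=0xd9
[2] flags=0011 GT?F → skip
[3] flags=0011 VC?F → skip
[4] flags=0011 → (cmp)
[5] flags=0011 CS?T → r0=0xbb
[6] flags=0011 CS?T → r4=0x4f
[7] flags=1001 → (cmp)
[8] flags=1001 GE?T → r0=0x41
[9] flags=1001 HI?F → skip

VAL = 0xd9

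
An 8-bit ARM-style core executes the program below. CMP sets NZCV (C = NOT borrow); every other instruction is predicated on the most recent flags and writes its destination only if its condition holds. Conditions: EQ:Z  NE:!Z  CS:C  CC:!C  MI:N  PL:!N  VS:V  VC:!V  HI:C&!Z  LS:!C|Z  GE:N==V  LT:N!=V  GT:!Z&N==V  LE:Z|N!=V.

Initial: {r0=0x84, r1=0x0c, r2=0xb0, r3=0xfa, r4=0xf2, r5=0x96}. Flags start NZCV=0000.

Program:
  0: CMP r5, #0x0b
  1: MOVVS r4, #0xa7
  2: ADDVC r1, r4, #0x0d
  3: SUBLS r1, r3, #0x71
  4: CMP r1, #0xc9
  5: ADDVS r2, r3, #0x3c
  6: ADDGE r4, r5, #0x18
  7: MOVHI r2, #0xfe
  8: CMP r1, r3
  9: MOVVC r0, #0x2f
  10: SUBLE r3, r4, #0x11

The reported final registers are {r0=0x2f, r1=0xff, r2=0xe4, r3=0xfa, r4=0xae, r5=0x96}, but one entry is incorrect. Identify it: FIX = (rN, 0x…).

[0] flags=1010 → (cmp)
[1] flags=1010 VS?F → skip
[2] flags=1010 VC?T → r1=0xff
[3] flags=1010 LS?F → skip
[4] flags=0010 → (cmp)
[5] flags=0010 VS?F → skip
[6] flags=0010 GE?T → r4=0xae
[7] flags=0010 HI?T → r2=0xfe
[8] flags=0010 → (cmp)
[9] flags=0010 VC?T → r0=0x2f
[10] flags=0010 LE?F → skip

FIX = (r2, 0xfe)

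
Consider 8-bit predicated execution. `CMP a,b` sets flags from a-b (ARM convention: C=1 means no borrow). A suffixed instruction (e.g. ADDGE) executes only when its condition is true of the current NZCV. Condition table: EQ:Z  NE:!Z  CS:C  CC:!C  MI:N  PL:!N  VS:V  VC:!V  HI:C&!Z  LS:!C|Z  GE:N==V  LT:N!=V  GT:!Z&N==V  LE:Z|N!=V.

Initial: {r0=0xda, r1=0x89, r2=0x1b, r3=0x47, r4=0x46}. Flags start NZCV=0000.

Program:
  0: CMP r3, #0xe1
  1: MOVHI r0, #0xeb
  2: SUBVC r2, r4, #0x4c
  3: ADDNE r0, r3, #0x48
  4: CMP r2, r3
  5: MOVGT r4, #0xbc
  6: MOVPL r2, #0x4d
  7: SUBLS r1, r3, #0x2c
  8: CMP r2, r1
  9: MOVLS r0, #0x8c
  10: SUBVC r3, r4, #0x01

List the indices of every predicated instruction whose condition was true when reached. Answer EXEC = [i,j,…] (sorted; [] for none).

EXEC = [2,3,10]

0: ✓ CMP  NZCV=0000
1: · MOVHI
2: ✓ SUBVC  r2←0xfa
3: ✓ ADDNE  r0←0x8f
4: ✓ CMP  NZCV=1010
5: · MOVGT
6: · MOVPL
7: · SUBLS
8: ✓ CMP  NZCV=0010
9: · MOVLS
10: ✓ SUBVC  r3←0x45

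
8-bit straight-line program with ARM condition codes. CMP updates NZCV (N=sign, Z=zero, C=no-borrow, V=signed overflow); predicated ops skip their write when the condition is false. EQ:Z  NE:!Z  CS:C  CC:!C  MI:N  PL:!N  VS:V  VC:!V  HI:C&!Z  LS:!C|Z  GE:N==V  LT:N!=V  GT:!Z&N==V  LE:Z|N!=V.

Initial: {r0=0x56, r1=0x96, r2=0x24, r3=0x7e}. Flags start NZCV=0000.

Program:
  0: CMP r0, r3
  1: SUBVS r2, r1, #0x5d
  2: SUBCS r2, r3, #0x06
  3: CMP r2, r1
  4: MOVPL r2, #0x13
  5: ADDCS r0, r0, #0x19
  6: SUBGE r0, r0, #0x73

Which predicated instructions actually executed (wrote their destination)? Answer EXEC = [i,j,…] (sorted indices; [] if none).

EXEC = [6]

[0] flags=1000 → (cmp)
[1] flags=1000 VS?F → skip
[2] flags=1000 CS?F → skip
[3] flags=1001 → (cmp)
[4] flags=1001 PL?F → skip
[5] flags=1001 CS?F → skip
[6] flags=1001 GE?T → r0=0xe3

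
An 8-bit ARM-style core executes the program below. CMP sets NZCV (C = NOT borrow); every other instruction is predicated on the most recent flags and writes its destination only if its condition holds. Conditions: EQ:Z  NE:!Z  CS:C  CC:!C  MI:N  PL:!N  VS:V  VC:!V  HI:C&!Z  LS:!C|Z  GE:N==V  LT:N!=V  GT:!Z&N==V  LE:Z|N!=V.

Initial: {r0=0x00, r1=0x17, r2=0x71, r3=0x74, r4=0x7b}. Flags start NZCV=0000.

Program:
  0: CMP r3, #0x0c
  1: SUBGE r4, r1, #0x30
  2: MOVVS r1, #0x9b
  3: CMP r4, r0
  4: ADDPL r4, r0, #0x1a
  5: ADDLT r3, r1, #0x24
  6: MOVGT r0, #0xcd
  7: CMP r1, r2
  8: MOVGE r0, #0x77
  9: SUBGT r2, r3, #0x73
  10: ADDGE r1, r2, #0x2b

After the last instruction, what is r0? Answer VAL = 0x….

0: ✓ CMP  NZCV=0010
1: ✓ SUBGE  r4←0xe7
2: · MOVVS
3: ✓ CMP  NZCV=1010
4: · ADDPL
5: ✓ ADDLT  r3←0x3b
6: · MOVGT
7: ✓ CMP  NZCV=1000
8: · MOVGE
9: · SUBGT
10: · ADDGE

VAL = 0x00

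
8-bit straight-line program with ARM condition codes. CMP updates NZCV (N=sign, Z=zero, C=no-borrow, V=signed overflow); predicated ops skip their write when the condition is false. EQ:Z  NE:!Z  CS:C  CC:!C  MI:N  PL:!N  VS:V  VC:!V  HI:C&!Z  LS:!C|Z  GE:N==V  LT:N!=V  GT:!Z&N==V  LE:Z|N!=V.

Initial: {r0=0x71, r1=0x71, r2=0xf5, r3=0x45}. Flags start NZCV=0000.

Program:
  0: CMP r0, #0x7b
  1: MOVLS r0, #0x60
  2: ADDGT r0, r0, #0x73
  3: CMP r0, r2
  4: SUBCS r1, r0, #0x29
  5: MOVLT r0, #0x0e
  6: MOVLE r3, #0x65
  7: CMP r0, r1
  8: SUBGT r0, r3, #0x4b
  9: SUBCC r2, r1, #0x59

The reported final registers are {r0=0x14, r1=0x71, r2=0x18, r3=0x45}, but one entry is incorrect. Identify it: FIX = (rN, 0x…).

FIX = (r0, 0x60)

[0] flags=1000 → (cmp)
[1] flags=1000 LS?T → r0=0x60
[2] flags=1000 GT?F → skip
[3] flags=0000 → (cmp)
[4] flags=0000 CS?F → skip
[5] flags=0000 LT?F → skip
[6] flags=0000 LE?F → skip
[7] flags=1000 → (cmp)
[8] flags=1000 GT?F → skip
[9] flags=1000 CC?T → r2=0x18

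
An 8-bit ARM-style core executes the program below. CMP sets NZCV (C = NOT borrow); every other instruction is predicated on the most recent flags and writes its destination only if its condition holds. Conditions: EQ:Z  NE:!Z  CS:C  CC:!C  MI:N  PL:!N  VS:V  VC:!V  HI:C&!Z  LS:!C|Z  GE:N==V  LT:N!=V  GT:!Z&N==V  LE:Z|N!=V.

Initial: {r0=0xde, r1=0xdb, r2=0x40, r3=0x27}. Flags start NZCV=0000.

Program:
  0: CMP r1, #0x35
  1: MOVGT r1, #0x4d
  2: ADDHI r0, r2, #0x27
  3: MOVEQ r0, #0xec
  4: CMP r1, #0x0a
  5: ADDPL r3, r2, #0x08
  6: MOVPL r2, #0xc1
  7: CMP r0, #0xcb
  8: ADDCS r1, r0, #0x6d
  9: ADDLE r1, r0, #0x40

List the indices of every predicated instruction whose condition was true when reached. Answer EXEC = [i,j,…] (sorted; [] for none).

EXEC = [2]

[0] flags=1010 → (cmp)
[1] flags=1010 GT?F → skip
[2] flags=1010 HI?T → r0=0x67
[3] flags=1010 EQ?F → skip
[4] flags=1010 → (cmp)
[5] flags=1010 PL?F → skip
[6] flags=1010 PL?F → skip
[7] flags=1001 → (cmp)
[8] flags=1001 CS?F → skip
[9] flags=1001 LE?F → skip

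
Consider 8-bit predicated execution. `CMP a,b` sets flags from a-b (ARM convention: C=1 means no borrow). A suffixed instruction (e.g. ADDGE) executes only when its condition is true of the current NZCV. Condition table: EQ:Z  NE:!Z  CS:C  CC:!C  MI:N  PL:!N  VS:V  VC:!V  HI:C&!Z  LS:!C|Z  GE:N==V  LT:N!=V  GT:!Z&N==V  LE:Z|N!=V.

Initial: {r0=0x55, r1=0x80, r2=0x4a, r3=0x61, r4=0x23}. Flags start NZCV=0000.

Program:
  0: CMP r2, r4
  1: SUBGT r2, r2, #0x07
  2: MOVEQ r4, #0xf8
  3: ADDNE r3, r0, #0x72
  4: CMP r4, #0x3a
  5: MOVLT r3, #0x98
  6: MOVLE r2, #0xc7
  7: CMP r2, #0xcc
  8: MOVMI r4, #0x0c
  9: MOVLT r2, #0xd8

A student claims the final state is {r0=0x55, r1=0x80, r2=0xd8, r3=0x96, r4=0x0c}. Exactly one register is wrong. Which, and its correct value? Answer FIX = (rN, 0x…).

FIX = (r3, 0x98)

0: ✓ CMP  NZCV=0010
1: ✓ SUBGT  r2←0x43
2: · MOVEQ
3: ✓ ADDNE  r3←0xc7
4: ✓ CMP  NZCV=1000
5: ✓ MOVLT  r3←0x98
6: ✓ MOVLE  r2←0xc7
7: ✓ CMP  NZCV=1000
8: ✓ MOVMI  r4←0x0c
9: ✓ MOVLT  r2←0xd8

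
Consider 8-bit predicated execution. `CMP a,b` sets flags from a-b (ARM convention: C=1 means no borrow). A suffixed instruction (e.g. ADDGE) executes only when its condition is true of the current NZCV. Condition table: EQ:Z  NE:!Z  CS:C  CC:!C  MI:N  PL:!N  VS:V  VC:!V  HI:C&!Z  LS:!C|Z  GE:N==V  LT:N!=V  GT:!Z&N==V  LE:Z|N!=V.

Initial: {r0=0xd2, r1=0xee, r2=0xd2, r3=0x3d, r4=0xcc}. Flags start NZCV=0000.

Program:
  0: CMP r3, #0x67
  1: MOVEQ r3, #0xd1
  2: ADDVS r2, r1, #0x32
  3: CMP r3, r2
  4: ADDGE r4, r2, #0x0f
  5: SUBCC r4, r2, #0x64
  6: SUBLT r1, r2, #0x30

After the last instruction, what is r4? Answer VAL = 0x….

VAL = 0x6e

[0] flags=1000 → (cmp)
[1] flags=1000 EQ?F → skip
[2] flags=1000 VS?F → skip
[3] flags=0000 → (cmp)
[4] flags=0000 GE?T → r4=0xe1
[5] flags=0000 CC?T → r4=0x6e
[6] flags=0000 LT?F → skip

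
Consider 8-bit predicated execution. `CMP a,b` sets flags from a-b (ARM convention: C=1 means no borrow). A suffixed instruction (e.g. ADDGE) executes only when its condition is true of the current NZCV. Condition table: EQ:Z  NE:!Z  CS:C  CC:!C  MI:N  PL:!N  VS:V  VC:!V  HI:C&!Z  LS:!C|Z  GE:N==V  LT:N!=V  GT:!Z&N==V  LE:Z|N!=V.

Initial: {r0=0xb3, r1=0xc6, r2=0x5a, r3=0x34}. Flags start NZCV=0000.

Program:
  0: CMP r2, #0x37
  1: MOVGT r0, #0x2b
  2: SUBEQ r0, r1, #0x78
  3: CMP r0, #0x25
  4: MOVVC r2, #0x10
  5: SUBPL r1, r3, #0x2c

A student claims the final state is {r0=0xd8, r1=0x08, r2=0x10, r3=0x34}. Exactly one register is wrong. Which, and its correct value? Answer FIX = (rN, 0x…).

FIX = (r0, 0x2b)

[0] flags=0010 → (cmp)
[1] flags=0010 GT?T → r0=0x2b
[2] flags=0010 EQ?F → skip
[3] flags=0010 → (cmp)
[4] flags=0010 VC?T → r2=0x10
[5] flags=0010 PL?T → r1=0x08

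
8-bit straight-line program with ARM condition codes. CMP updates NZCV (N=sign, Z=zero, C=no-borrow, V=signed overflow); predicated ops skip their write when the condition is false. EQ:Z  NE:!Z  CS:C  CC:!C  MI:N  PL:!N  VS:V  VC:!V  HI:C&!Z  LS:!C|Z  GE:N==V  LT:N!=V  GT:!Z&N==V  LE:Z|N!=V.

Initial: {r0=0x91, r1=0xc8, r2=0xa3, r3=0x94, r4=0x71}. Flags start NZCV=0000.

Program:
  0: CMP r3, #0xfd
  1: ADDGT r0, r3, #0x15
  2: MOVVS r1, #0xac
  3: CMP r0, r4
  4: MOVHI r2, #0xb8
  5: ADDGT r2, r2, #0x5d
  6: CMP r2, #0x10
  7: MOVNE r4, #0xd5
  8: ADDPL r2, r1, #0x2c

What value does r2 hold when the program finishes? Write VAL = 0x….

[0] flags=1000 → (cmp)
[1] flags=1000 GT?F → skip
[2] flags=1000 VS?F → skip
[3] flags=0011 → (cmp)
[4] flags=0011 HI?T → r2=0xb8
[5] flags=0011 GT?F → skip
[6] flags=1010 → (cmp)
[7] flags=1010 NE?T → r4=0xd5
[8] flags=1010 PL?F → skip

VAL = 0xb8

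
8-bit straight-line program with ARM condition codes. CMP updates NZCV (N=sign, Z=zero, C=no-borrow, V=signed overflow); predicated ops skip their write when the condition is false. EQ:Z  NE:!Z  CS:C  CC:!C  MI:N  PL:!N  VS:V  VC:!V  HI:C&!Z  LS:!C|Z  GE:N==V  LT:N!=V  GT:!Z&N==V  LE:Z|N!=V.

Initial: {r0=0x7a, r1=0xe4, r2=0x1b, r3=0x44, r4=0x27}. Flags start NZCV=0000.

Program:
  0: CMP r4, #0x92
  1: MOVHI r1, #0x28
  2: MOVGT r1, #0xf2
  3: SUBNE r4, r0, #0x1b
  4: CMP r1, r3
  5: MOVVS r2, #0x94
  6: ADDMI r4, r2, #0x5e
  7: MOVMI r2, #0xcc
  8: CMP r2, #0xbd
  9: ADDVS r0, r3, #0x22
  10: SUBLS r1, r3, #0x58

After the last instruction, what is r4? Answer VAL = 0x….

VAL = 0x79

0: ✓ CMP  NZCV=1001
1: · MOVHI
2: ✓ MOVGT  r1←0xf2
3: ✓ SUBNE  r4←0x5f
4: ✓ CMP  NZCV=1010
5: · MOVVS
6: ✓ ADDMI  r4←0x79
7: ✓ MOVMI  r2←0xcc
8: ✓ CMP  NZCV=0010
9: · ADDVS
10: · SUBLS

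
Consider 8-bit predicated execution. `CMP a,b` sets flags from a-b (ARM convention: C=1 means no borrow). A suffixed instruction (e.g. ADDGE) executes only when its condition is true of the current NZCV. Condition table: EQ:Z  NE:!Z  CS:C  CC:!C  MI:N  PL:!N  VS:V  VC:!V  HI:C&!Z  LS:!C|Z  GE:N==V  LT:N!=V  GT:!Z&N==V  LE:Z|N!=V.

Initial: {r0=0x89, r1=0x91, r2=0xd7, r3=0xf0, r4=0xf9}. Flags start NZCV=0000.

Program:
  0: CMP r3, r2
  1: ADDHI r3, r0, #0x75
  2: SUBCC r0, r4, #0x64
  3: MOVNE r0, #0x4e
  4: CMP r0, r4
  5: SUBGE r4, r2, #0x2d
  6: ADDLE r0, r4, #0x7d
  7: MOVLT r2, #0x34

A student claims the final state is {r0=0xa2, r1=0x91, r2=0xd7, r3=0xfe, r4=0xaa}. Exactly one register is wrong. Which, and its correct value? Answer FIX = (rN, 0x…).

[0] flags=0010 → (cmp)
[1] flags=0010 HI?T → r3=0xfe
[2] flags=0010 CC?F → skip
[3] flags=0010 NE?T → r0=0x4e
[4] flags=0000 → (cmp)
[5] flags=0000 GE?T → r4=0xaa
[6] flags=0000 LE?F → skip
[7] flags=0000 LT?F → skip

FIX = (r0, 0x4e)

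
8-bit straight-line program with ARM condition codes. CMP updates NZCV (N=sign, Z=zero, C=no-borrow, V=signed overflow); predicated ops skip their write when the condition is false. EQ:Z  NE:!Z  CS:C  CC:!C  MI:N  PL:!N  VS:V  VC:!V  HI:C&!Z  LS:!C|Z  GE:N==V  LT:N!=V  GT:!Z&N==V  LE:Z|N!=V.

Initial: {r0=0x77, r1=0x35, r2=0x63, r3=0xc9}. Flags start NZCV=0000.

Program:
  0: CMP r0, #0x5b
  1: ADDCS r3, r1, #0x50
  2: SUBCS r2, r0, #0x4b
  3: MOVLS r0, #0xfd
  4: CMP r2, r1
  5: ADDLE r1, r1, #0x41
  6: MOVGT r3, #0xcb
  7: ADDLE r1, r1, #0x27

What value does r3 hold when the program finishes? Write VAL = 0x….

[0] flags=0010 → (cmp)
[1] flags=0010 CS?T → r3=0x85
[2] flags=0010 CS?T → r2=0x2c
[3] flags=0010 LS?F → skip
[4] flags=1000 → (cmp)
[5] flags=1000 LE?T → r1=0x76
[6] flags=1000 GT?F → skip
[7] flags=1000 LE?T → r1=0x9d

VAL = 0x85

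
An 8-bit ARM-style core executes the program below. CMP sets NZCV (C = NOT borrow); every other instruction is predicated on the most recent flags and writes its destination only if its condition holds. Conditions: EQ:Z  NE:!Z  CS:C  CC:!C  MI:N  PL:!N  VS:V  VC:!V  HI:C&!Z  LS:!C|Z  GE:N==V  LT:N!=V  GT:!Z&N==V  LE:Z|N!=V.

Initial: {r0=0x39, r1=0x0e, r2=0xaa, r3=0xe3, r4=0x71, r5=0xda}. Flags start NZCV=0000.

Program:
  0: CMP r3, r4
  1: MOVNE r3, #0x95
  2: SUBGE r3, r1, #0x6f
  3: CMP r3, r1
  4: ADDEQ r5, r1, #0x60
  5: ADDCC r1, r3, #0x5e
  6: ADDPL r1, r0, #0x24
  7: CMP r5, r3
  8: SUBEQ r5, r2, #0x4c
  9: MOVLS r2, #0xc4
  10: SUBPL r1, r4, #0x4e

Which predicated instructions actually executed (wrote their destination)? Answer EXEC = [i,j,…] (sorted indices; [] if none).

EXEC = [1,10]

0: ✓ CMP  NZCV=0011
1: ✓ MOVNE  r3←0x95
2: · SUBGE
3: ✓ CMP  NZCV=1010
4: · ADDEQ
5: · ADDCC
6: · ADDPL
7: ✓ CMP  NZCV=0010
8: · SUBEQ
9: · MOVLS
10: ✓ SUBPL  r1←0x23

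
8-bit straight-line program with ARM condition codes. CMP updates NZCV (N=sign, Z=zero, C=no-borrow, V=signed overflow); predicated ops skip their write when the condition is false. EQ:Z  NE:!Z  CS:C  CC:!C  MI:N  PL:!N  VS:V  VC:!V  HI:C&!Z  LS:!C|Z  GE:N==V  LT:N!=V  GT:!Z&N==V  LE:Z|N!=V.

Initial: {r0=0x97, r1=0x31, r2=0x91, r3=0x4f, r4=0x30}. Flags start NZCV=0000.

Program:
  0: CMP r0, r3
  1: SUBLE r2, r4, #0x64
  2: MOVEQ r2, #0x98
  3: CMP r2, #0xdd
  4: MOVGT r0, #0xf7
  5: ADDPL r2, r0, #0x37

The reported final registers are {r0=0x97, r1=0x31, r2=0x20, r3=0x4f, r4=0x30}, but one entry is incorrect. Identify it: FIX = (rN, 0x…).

0: ✓ CMP  NZCV=0011
1: ✓ SUBLE  r2←0xcc
2: · MOVEQ
3: ✓ CMP  NZCV=1000
4: · MOVGT
5: · ADDPL

FIX = (r2, 0xcc)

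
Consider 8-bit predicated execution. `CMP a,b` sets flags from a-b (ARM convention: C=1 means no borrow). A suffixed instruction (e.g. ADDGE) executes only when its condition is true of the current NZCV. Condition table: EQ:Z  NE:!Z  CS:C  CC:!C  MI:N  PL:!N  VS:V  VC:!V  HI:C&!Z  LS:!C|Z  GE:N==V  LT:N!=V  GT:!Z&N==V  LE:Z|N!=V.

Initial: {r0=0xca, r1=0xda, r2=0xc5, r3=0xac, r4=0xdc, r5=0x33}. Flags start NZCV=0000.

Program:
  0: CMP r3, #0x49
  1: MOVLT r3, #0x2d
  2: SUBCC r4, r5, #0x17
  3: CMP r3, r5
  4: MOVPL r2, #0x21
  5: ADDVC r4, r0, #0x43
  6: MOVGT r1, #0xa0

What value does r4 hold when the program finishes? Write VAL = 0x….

VAL = 0x0d

[0] flags=0011 → (cmp)
[1] flags=0011 LT?T → r3=0x2d
[2] flags=0011 CC?F → skip
[3] flags=1000 → (cmp)
[4] flags=1000 PL?F → skip
[5] flags=1000 VC?T → r4=0x0d
[6] flags=1000 GT?F → skip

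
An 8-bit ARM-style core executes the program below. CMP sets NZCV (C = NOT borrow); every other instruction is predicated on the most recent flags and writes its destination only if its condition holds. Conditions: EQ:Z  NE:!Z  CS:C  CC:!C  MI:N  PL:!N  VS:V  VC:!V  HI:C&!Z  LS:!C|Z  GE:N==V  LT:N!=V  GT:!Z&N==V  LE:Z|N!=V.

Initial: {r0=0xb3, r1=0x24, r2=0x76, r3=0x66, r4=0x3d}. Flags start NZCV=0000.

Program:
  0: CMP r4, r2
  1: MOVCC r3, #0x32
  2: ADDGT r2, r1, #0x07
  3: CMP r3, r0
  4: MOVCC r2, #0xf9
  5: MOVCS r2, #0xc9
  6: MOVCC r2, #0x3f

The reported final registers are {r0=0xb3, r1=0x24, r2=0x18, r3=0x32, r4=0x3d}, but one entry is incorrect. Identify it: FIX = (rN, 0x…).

FIX = (r2, 0x3f)

[0] flags=1000 → (cmp)
[1] flags=1000 CC?T → r3=0x32
[2] flags=1000 GT?F → skip
[3] flags=0000 → (cmp)
[4] flags=0000 CC?T → r2=0xf9
[5] flags=0000 CS?F → skip
[6] flags=0000 CC?T → r2=0x3f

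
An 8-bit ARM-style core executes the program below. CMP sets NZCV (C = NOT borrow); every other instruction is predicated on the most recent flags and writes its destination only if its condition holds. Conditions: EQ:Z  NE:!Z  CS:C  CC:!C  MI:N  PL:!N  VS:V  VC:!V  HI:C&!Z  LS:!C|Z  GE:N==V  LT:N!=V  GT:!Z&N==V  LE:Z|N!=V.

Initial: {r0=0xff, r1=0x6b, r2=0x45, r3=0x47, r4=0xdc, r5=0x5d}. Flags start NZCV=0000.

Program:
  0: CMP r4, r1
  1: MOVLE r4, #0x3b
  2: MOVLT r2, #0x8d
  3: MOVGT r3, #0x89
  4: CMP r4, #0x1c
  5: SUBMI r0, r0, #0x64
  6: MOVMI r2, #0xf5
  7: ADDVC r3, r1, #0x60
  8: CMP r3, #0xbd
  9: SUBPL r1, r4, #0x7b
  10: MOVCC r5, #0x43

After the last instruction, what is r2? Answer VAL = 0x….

[0] flags=0011 → (cmp)
[1] flags=0011 LE?T → r4=0x3b
[2] flags=0011 LT?T → r2=0x8d
[3] flags=0011 GT?F → skip
[4] flags=0010 → (cmp)
[5] flags=0010 MI?F → skip
[6] flags=0010 MI?F → skip
[7] flags=0010 VC?T → r3=0xcb
[8] flags=0010 → (cmp)
[9] flags=0010 PL?T → r1=0xc0
[10] flags=0010 CC?F → skip

VAL = 0x8d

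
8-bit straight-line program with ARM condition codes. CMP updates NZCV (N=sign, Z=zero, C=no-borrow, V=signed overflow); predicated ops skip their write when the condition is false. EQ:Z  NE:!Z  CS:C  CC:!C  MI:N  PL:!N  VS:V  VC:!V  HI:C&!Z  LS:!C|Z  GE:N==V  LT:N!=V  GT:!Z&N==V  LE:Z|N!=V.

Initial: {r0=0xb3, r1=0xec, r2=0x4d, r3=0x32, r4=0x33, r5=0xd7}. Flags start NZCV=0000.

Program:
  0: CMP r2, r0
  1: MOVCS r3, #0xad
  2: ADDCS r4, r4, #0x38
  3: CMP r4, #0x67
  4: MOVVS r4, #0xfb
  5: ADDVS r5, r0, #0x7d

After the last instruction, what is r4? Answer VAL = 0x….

VAL = 0x33

0: ✓ CMP  NZCV=1001
1: · MOVCS
2: · ADDCS
3: ✓ CMP  NZCV=1000
4: · MOVVS
5: · ADDVS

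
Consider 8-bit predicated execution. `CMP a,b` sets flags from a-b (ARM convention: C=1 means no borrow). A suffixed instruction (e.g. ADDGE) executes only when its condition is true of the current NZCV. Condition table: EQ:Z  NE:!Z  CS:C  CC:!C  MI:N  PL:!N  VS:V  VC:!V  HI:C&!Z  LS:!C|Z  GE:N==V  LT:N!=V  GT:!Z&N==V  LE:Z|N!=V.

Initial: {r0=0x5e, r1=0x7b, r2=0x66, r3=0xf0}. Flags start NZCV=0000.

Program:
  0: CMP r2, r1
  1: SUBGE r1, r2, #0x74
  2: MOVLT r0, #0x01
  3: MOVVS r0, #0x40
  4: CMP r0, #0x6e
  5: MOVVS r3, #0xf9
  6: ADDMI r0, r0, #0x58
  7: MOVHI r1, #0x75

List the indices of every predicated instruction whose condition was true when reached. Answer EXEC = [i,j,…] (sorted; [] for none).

[0] flags=1000 → (cmp)
[1] flags=1000 GE?F → skip
[2] flags=1000 LT?T → r0=0x01
[3] flags=1000 VS?F → skip
[4] flags=1000 → (cmp)
[5] flags=1000 VS?F → skip
[6] flags=1000 MI?T → r0=0x59
[7] flags=1000 HI?F → skip

EXEC = [2,6]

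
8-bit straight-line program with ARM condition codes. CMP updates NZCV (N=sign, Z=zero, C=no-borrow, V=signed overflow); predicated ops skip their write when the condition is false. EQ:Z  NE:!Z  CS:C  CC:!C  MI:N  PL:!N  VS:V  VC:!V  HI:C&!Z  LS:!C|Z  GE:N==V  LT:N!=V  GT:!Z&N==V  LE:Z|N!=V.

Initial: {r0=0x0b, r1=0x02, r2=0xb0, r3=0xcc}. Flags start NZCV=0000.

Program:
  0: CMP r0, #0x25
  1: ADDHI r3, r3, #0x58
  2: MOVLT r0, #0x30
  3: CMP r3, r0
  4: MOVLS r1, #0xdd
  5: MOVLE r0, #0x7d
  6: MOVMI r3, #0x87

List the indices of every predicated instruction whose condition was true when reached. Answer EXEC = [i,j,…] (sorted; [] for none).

EXEC = [2,5,6]

[0] flags=1000 → (cmp)
[1] flags=1000 HI?F → skip
[2] flags=1000 LT?T → r0=0x30
[3] flags=1010 → (cmp)
[4] flags=1010 LS?F → skip
[5] flags=1010 LE?T → r0=0x7d
[6] flags=1010 MI?T → r3=0x87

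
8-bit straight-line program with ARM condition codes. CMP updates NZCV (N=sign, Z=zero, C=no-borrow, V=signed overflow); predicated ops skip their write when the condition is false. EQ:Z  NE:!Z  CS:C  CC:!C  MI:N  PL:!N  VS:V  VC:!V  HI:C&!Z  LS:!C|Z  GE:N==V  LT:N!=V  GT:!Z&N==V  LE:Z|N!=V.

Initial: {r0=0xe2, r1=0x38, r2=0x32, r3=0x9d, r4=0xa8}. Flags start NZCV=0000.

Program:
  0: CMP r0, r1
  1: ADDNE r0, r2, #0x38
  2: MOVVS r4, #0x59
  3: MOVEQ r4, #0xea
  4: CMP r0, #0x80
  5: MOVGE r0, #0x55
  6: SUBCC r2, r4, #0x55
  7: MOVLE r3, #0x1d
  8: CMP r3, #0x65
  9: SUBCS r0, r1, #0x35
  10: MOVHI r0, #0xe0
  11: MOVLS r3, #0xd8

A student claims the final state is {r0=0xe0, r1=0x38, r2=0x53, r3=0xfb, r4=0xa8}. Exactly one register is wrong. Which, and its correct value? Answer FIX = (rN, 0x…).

[0] flags=1010 → (cmp)
[1] flags=1010 NE?T → r0=0x6a
[2] flags=1010 VS?F → skip
[3] flags=1010 EQ?F → skip
[4] flags=1001 → (cmp)
[5] flags=1001 GE?T → r0=0x55
[6] flags=1001 CC?T → r2=0x53
[7] flags=1001 LE?F → skip
[8] flags=0011 → (cmp)
[9] flags=0011 CS?T → r0=0x03
[10] flags=0011 HI?T → r0=0xe0
[11] flags=0011 LS?F → skip

FIX = (r3, 0x9d)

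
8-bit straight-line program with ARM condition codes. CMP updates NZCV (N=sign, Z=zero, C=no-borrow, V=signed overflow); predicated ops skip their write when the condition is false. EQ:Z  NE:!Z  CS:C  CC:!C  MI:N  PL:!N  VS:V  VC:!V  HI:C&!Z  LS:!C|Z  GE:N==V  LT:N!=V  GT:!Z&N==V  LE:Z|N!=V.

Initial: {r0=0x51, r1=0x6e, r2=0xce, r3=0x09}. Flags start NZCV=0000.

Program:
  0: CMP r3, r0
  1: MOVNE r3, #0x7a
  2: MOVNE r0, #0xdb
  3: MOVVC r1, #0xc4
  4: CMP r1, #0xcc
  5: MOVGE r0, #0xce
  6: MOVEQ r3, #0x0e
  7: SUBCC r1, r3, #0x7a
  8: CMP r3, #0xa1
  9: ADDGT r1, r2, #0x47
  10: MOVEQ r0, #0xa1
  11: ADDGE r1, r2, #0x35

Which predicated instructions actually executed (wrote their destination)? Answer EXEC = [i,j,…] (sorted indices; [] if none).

[0] flags=1000 → (cmp)
[1] flags=1000 NE?T → r3=0x7a
[2] flags=1000 NE?T → r0=0xdb
[3] flags=1000 VC?T → r1=0xc4
[4] flags=1000 → (cmp)
[5] flags=1000 GE?F → skip
[6] flags=1000 EQ?F → skip
[7] flags=1000 CC?T → r1=0x00
[8] flags=1001 → (cmp)
[9] flags=1001 GT?T → r1=0x15
[10] flags=1001 EQ?F → skip
[11] flags=1001 GE?T → r1=0x03

EXEC = [1,2,3,7,9,11]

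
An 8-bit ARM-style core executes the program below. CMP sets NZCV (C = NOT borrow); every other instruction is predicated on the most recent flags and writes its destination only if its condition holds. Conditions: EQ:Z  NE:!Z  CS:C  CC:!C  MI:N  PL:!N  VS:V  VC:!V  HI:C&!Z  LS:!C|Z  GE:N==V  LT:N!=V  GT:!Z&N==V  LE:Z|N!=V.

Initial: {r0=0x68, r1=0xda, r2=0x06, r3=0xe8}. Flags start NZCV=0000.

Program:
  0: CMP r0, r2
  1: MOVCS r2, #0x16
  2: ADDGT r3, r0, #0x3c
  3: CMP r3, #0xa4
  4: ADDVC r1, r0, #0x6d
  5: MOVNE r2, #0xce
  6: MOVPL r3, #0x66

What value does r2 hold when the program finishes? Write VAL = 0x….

VAL = 0x16

0: ✓ CMP  NZCV=0010
1: ✓ MOVCS  r2←0x16
2: ✓ ADDGT  r3←0xa4
3: ✓ CMP  NZCV=0110
4: ✓ ADDVC  r1←0xd5
5: · MOVNE
6: ✓ MOVPL  r3←0x66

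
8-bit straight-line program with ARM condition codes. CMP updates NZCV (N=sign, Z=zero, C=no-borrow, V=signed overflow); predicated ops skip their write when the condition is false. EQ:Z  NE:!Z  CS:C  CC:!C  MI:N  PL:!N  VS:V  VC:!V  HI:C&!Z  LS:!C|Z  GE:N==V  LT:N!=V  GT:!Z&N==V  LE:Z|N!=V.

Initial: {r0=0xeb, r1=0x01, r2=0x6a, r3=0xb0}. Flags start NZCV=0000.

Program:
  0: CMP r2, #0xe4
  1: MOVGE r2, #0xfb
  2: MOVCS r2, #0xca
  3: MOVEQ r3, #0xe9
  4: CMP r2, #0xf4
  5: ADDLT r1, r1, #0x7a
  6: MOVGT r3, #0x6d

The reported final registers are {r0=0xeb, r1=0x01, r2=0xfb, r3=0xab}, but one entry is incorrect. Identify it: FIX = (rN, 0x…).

0: ✓ CMP  NZCV=1001
1: ✓ MOVGE  r2←0xfb
2: · MOVCS
3: · MOVEQ
4: ✓ CMP  NZCV=0010
5: · ADDLT
6: ✓ MOVGT  r3←0x6d

FIX = (r3, 0x6d)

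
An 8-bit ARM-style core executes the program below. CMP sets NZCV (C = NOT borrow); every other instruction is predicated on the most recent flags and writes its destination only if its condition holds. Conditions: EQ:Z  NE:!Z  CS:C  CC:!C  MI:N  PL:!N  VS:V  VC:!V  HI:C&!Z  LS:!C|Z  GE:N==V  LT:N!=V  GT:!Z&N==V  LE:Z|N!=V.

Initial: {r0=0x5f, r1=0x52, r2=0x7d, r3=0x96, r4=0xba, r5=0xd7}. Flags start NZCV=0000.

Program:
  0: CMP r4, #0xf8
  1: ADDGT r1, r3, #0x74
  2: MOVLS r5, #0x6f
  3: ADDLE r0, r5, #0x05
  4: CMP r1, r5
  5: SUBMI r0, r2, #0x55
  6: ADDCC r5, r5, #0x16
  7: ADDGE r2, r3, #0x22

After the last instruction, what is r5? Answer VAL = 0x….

0: ✓ CMP  NZCV=1000
1: · ADDGT
2: ✓ MOVLS  r5←0x6f
3: ✓ ADDLE  r0←0x74
4: ✓ CMP  NZCV=1000
5: ✓ SUBMI  r0←0x28
6: ✓ ADDCC  r5←0x85
7: · ADDGE

VAL = 0x85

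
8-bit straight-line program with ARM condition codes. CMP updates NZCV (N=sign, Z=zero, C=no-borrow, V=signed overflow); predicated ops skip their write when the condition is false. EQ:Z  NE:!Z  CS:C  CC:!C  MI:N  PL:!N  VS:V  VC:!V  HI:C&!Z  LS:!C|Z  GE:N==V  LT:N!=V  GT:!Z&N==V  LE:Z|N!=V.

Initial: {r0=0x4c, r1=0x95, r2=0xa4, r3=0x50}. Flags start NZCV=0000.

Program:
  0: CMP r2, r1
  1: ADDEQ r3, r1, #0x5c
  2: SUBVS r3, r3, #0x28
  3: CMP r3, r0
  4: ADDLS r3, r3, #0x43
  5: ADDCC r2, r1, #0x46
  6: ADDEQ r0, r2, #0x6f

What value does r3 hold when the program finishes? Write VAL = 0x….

0: ✓ CMP  NZCV=0010
1: · ADDEQ
2: · SUBVS
3: ✓ CMP  NZCV=0010
4: · ADDLS
5: · ADDCC
6: · ADDEQ

VAL = 0x50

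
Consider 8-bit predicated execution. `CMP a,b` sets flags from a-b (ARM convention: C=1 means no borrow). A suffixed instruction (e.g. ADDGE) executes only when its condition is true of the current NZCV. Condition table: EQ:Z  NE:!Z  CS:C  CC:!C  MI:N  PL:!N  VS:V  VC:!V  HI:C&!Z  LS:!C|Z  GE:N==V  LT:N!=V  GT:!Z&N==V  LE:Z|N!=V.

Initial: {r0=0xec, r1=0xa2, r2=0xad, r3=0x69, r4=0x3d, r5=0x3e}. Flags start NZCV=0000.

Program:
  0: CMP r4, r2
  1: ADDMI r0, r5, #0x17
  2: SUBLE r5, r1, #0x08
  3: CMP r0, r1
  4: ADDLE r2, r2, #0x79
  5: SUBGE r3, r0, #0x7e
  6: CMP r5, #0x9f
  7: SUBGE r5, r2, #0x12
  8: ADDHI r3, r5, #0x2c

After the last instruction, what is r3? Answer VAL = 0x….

[0] flags=1001 → (cmp)
[1] flags=1001 MI?T → r0=0x55
[2] flags=1001 LE?F → skip
[3] flags=1001 → (cmp)
[4] flags=1001 LE?F → skip
[5] flags=1001 GE?T → r3=0xd7
[6] flags=1001 → (cmp)
[7] flags=1001 GE?T → r5=0x9b
[8] flags=1001 HI?F → skip

VAL = 0xd7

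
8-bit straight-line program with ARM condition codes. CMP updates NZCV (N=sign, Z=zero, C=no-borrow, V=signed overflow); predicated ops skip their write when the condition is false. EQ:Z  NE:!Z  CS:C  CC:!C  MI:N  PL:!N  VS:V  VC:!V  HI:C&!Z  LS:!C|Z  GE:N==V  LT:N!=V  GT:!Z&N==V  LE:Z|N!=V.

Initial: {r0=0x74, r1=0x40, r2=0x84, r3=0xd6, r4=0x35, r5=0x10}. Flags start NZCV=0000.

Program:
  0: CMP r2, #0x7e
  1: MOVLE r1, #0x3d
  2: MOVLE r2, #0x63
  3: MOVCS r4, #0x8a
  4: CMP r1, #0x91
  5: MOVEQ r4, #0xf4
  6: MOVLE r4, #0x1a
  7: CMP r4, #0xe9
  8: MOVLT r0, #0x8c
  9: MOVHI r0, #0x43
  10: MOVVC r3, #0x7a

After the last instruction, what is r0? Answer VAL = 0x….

[0] flags=0011 → (cmp)
[1] flags=0011 LE?T → r1=0x3d
[2] flags=0011 LE?T → r2=0x63
[3] flags=0011 CS?T → r4=0x8a
[4] flags=1001 → (cmp)
[5] flags=1001 EQ?F → skip
[6] flags=1001 LE?F → skip
[7] flags=1000 → (cmp)
[8] flags=1000 LT?T → r0=0x8c
[9] flags=1000 HI?F → skip
[10] flags=1000 VC?T → r3=0x7a

VAL = 0x8c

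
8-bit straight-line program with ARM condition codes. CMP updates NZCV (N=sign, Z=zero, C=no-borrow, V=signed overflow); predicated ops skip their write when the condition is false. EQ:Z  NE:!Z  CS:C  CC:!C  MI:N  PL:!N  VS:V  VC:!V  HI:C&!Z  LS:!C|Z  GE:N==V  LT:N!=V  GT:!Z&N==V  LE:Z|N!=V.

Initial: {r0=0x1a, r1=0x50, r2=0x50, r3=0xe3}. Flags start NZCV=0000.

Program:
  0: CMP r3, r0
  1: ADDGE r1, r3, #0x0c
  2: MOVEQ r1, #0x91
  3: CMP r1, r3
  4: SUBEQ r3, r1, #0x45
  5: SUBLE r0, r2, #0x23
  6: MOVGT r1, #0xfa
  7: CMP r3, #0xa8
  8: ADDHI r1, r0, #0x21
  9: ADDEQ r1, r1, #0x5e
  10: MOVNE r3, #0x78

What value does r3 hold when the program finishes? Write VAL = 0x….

VAL = 0x78

0: ✓ CMP  NZCV=1010
1: · ADDGE
2: · MOVEQ
3: ✓ CMP  NZCV=0000
4: · SUBEQ
5: · SUBLE
6: ✓ MOVGT  r1←0xfa
7: ✓ CMP  NZCV=0010
8: ✓ ADDHI  r1←0x3b
9: · ADDEQ
10: ✓ MOVNE  r3←0x78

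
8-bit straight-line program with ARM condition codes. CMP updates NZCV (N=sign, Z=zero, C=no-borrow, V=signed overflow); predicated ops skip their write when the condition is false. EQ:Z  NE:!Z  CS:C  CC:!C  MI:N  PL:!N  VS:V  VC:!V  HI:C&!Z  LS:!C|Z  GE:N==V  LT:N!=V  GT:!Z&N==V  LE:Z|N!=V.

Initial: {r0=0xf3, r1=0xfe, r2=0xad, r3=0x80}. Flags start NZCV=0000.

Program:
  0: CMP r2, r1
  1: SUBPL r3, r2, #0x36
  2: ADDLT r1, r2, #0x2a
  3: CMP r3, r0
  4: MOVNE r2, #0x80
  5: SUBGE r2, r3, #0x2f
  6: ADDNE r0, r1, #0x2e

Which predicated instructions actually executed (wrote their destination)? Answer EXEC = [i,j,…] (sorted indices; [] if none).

[0] flags=1000 → (cmp)
[1] flags=1000 PL?F → skip
[2] flags=1000 LT?T → r1=0xd7
[3] flags=1000 → (cmp)
[4] flags=1000 NE?T → r2=0x80
[5] flags=1000 GE?F → skip
[6] flags=1000 NE?T → r0=0x05

EXEC = [2,4,6]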